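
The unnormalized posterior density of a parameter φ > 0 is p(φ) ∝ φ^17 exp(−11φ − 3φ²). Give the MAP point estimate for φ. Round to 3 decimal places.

ℓ'(φ) = 17/φ − 11 − 6φ. Setting this to zero and multiplying by φ: 6φ² + 11φ − 17 = 0.
φ = (−11 + √(11² + 4·6·17)) / (2·6) = (−11 + √529) / 12 = (−11 + 23)/12 = 1.
ℓ''(φ) = −17/φ² − 6 < 0, confirming a maximum.

φ̂_MAP = 1.000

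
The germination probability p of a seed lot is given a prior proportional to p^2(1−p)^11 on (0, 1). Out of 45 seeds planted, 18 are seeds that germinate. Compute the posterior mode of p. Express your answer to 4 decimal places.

p̂_MAP = 0.3448

The prior density ∝ p^2(1−p)^11 is the kernel of Beta(3, 12).
Data: 18 successes in 45 trials. The binomial likelihood contributes p^18(1−p)^27, so the posterior is Beta(3+18, 12+27) = Beta(21, 39).
For Beta(a, b) with a, b > 1 the mode is (a−1)/(a+b−2) = 20/58 ≈ 0.3448.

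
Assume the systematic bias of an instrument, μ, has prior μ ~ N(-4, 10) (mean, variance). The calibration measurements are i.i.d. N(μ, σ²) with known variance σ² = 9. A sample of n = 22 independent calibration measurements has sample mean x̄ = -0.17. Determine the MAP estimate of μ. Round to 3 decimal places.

n = 22, x̄ = -0.17.
For a Normal prior and Normal likelihood with known variance, the posterior is Normal; its mode equals its mean, the precision-weighted average.
Prior precision 1/σ₀² = 1/10 = 0.1; data precision n/σ² = 22/9.
μ̂ = (0.1·(-4) + (22/9)·(-0.17)) / (0.1 + 22/9) = (-367/450)/(229/90) = -367/1145 ≈ -0.321.

μ̂_MAP = -0.321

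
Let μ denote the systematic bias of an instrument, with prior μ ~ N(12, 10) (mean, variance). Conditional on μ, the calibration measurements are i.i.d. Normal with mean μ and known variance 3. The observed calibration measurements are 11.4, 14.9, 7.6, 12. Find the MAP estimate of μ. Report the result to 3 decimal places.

μ̂_MAP = 11.512

n = 4; x̄ = (11.4 + 14.9 + 7.6 + 12)/4 = 45.9/4 = 11.475.
For a Normal prior and Normal likelihood with known variance, the posterior is Normal; its mode equals its mean, the precision-weighted average.
Prior precision 1/σ₀² = 1/10 = 0.1; data precision n/σ² = 4/3.
μ̂ = (0.1·12 + (4/3)·11.475) / (0.1 + 4/3) = 16.5/(43/30) = 495/43 ≈ 11.512.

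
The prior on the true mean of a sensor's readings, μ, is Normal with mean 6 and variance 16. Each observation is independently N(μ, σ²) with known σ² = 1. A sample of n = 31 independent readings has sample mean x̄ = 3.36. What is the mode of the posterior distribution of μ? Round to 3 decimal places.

n = 31, x̄ = 3.36.
For a Normal prior and Normal likelihood with known variance, the posterior is Normal; its mode equals its mean, the precision-weighted average.
Prior precision 1/σ₀² = 1/16 = 0.0625; data precision n/σ² = 31/1 = 31.
μ̂ = (0.0625·6 + 31·3.36) / (0.0625 + 31) = 104.535/31.0625 = 41814/12425 ≈ 3.365.

μ̂_MAP = 3.365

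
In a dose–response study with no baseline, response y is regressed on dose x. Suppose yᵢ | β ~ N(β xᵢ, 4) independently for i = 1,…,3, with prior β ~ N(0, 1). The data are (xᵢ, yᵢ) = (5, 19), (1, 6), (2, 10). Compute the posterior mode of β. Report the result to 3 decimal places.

β̂_MAP = 3.559

log p(β | y) = −Σ(yᵢ − βxᵢ)²/(2·4) − β²/(2·1) + const.
Setting the derivative to zero: Σxᵢ(yᵢ − βxᵢ)/4 − β/1 = 0, so β = Σxᵢyᵢ / (Σxᵢ² + σ²/τ²).
Σxᵢyᵢ = 5·19 + 1·6 + 2·10 = 121; Σxᵢ² = 30; σ²/τ² = 4.
β̂_MAP = 121 / (30 + 4) = 121/34 ≈ 3.559.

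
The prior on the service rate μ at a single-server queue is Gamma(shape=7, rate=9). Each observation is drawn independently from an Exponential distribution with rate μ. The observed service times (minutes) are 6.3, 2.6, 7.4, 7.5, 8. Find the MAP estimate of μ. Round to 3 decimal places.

The Exponential(rate=μ) likelihood is ∝ μ^n e^(−μΣtᵢ). Here n = 5 and Σtᵢ = 6.3 + 2.6 + 7.4 + 7.5 + 8 = 31.8.
Posterior ∝ μ^6e^(−9μ) · μ^5e^(−31.8μ) = μ^11e^(−40.8μ), i.e. Gamma(12, 40.8).
Mode = (a−1)/b = 11/40.8 ≈ 0.270.

μ̂_MAP = 0.270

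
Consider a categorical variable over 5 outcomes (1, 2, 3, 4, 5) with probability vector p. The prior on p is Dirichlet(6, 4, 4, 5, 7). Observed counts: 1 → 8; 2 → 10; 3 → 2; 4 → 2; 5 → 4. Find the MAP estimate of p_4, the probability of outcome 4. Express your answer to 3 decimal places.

The posterior is Dirichlet(αᵢ + nᵢ) = Dirichlet(14, 14, 6, 7, 11).
For a Dirichlet(a₁,…,a_K) with all aᵢ > 1, the mode has j-th component (aⱼ − 1)/(Σaᵢ − K).
Here Σaᵢ = 52 and K = 5, so p_4 = (7 − 1)/(52 − 5) = 6/47 ≈ 0.128.

MAP estimate: 0.128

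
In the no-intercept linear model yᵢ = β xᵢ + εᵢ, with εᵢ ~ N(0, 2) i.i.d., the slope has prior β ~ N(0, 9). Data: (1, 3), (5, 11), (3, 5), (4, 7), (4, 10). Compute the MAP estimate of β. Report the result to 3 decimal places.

log p(β | y) = −Σ(yᵢ − βxᵢ)²/(2·2) − β²/(2·9) + const.
Setting the derivative to zero: Σxᵢ(yᵢ − βxᵢ)/2 − β/9 = 0, so β = Σxᵢyᵢ / (Σxᵢ² + σ²/τ²).
Σxᵢyᵢ = 1·3 + 5·11 + 3·5 + 4·7 + 4·10 = 141; Σxᵢ² = 67; σ²/τ² = 2/9.
β̂_MAP = 141 / (67 + 2/9) = 141/(605/9) = 1269/605 ≈ 2.098.

β̂_MAP = 2.098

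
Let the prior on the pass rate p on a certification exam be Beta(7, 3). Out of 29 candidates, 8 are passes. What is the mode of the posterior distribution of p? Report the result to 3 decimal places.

p̂_MAP = 0.378

Prior: Beta(7, 3).
Data: 8 successes in 29 trials. The binomial likelihood contributes p^8(1−p)^21, so the posterior is Beta(7+8, 3+21) = Beta(15, 24).
For Beta(a, b) with a, b > 1 the mode is (a−1)/(a+b−2) = 14/37 ≈ 0.378.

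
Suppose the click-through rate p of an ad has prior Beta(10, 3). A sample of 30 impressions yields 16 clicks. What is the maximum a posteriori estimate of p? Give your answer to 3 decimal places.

Prior: Beta(10, 3).
Data: 16 successes in 30 trials. The binomial likelihood contributes p^16(1−p)^14, so the posterior is Beta(10+16, 3+14) = Beta(26, 17).
For Beta(a, b) with a, b > 1 the mode is (a−1)/(a+b−2) = 25/41 ≈ 0.610.

p̂_MAP = 0.610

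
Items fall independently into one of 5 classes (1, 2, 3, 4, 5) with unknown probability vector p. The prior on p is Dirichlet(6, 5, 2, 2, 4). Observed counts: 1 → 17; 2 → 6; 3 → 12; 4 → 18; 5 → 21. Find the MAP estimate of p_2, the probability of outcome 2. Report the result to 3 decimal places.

The posterior is Dirichlet(αᵢ + nᵢ) = Dirichlet(23, 11, 14, 20, 25).
For a Dirichlet(a₁,…,a_K) with all aᵢ > 1, the mode has j-th component (aⱼ − 1)/(Σaᵢ − K).
Here Σaᵢ = 93 and K = 5, so p_2 = (11 − 1)/(93 − 5) = 10/88 ≈ 0.114.

MAP estimate: 0.114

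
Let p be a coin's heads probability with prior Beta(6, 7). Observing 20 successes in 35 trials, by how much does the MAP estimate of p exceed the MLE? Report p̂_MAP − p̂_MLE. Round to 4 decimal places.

Posterior is Beta(26, 22); MAP = (26−1)/(48−2) = 25/46 ≈ 0.54348.
MLE ignores the prior: p̂_MLE = k/n = 20/35 ≈ 0.57143.
Difference = 25/46 − 20/35 = -9/322 ≈ -0.0280.

MAP − MLE = -0.0280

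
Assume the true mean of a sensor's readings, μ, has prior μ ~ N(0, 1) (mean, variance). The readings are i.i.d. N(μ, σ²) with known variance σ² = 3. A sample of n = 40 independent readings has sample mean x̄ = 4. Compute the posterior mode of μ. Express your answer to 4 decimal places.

n = 40, x̄ = 4.
For a Normal prior and Normal likelihood with known variance, the posterior is Normal; its mode equals its mean, the precision-weighted average.
Prior precision 1/σ₀² = 1/1 = 1; data precision n/σ² = 40/3.
μ̂ = (1·0 + (40/3)·4) / (1 + 40/3) = (160/3)/(43/3) = 160/43 ≈ 3.7209.

μ̂_MAP = 3.7209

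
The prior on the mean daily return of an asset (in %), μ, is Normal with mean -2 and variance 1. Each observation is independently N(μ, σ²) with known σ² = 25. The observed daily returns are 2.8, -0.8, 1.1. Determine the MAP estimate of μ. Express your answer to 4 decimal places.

n = 3; x̄ = (2.8 + (-0.8) + 1.1)/3 = 3.1/3 = 31/30 ≈ 1.0333.
For a Normal prior and Normal likelihood with known variance, the posterior is Normal; its mode equals its mean, the precision-weighted average.
Prior precision 1/σ₀² = 1/1 = 1; data precision n/σ² = 3/25 = 0.12.
μ̂ = (1·(-2) + 0.12·(31/30)) / (1 + 0.12) = (-1.876)/1.12 = -1.6750.

μ̂_MAP = -1.6750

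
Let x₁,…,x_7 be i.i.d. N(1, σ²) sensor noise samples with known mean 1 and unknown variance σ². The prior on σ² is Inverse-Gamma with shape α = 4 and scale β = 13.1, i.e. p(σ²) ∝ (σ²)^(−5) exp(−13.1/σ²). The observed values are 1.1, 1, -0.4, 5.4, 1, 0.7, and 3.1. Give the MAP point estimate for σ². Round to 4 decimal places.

σ̂²_MAP = 3.0606

Sum of squared deviations about the known mean: SS = (1.1−1)² + (1−1)² + (-0.4−1)² + (5.4−1)² + (1−1)² + (0.7−1)² + (3.1−1)² = 25.83.
The Normal likelihood contributes (σ²)^(−n/2) exp(−SS/(2σ²)), so the posterior is Inverse-Gamma(α + n/2, β + SS/2) = Inverse-Gamma(7.5, 26.015).
The mode of Inverse-Gamma(a, b) is b/(a+1) = 26.015/8.5 ≈ 3.0606.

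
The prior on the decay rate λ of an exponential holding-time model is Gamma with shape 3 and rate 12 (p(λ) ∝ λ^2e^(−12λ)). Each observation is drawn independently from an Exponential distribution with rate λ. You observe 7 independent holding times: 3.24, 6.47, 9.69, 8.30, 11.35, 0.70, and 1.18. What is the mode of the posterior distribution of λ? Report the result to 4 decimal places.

λ̂_MAP = 0.1700

The Exponential(rate=λ) likelihood is ∝ λ^n e^(−λΣtᵢ). Here n = 7 and Σtᵢ = 3.24 + 6.47 + 9.69 + 8.30 + 11.35 + 0.70 + 1.18 = 40.93.
Posterior ∝ λ^2e^(−12λ) · λ^7e^(−40.93λ) = λ^9e^(−52.93λ), i.e. Gamma(10, 52.93).
Mode = (a−1)/b = 9/52.93 ≈ 0.1700.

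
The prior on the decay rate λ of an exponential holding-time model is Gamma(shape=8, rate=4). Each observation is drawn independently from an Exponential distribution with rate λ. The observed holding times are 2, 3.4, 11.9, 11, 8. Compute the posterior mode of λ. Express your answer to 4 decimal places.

The Exponential(rate=λ) likelihood is ∝ λ^n e^(−λΣtᵢ). Here n = 5 and Σtᵢ = 2 + 3.4 + 11.9 + 11 + 8 = 36.3.
Posterior ∝ λ^7e^(−4λ) · λ^5e^(−36.3λ) = λ^12e^(−40.3λ), i.e. Gamma(13, 40.3).
Mode = (a−1)/b = 12/40.3 ≈ 0.2978.

λ̂_MAP = 0.2978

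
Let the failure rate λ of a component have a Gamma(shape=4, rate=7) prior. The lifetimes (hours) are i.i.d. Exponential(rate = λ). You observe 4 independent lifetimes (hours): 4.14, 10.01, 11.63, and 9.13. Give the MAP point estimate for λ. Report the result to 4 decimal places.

λ̂_MAP = 0.1670

The Exponential(rate=λ) likelihood is ∝ λ^n e^(−λΣtᵢ). Here n = 4 and Σtᵢ = 4.14 + 10.01 + 11.63 + 9.13 = 34.91.
Posterior ∝ λ^3e^(−7λ) · λ^4e^(−34.91λ) = λ^7e^(−41.91λ), i.e. Gamma(8, 41.91).
Mode = (a−1)/b = 7/41.91 ≈ 0.1670.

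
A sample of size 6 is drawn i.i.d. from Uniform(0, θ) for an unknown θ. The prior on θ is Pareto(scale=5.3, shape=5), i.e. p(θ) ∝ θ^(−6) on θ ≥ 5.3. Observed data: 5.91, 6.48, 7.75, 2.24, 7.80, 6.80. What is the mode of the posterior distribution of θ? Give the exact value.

θ̂_MAP = 7.80

The Uniform(0, θ) likelihood is θ^(−n) for θ ≥ max(xᵢ), zero otherwise. Here max(xᵢ) = 7.80.
Posterior ∝ θ^(−6) · θ^(−6) = θ^(−12) on θ ≥ max(5.3, 7.80) = 7.80.
This density is strictly decreasing in θ, so the posterior mode lies at the lower boundary of the support.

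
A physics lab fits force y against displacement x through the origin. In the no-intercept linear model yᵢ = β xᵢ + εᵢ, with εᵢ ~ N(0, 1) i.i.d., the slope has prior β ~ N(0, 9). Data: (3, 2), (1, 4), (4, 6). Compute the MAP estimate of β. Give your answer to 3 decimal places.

log p(β | y) = −Σ(yᵢ − βxᵢ)²/(2·1) − β²/(2·9) + const.
Setting the derivative to zero: Σxᵢ(yᵢ − βxᵢ)/1 − β/9 = 0, so β = Σxᵢyᵢ / (Σxᵢ² + σ²/τ²).
Σxᵢyᵢ = 3·2 + 1·4 + 4·6 = 34; Σxᵢ² = 26; σ²/τ² = 1/9.
β̂_MAP = 34 / (26 + 1/9) = 34/(235/9) = 306/235 ≈ 1.302.

β̂_MAP = 1.302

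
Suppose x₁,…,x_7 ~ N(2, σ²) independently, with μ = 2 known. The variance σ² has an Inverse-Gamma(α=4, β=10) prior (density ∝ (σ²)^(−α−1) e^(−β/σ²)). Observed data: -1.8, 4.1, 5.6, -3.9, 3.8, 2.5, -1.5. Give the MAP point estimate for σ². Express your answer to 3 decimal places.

σ̂²_MAP = 6.021

Sum of squared deviations about the known mean: SS = (-1.8−2)² + (4.1−2)² + (5.6−2)² + (-3.9−2)² + (3.8−2)² + (2.5−2)² + (-1.5−2)² = 82.36.
The Normal likelihood contributes (σ²)^(−n/2) exp(−SS/(2σ²)), so the posterior is Inverse-Gamma(α + n/2, β + SS/2) = Inverse-Gamma(7.5, 51.18).
The mode of Inverse-Gamma(a, b) is b/(a+1) = 51.18/8.5 ≈ 6.021.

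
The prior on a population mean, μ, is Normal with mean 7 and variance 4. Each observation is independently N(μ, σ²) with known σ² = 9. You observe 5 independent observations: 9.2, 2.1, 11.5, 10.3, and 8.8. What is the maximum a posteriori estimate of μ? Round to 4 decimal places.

n = 5; x̄ = (9.2 + 2.1 + 11.5 + 10.3 + 8.8)/5 = 41.9/5 = 8.38.
For a Normal prior and Normal likelihood with known variance, the posterior is Normal; its mode equals its mean, the precision-weighted average.
Prior precision 1/σ₀² = 1/4 = 0.25; data precision n/σ² = 5/9.
μ̂ = (0.25·7 + (5/9)·8.38) / (0.25 + 5/9) = (1153/180)/(29/36) = 1153/145 ≈ 7.9517.

μ̂_MAP = 7.9517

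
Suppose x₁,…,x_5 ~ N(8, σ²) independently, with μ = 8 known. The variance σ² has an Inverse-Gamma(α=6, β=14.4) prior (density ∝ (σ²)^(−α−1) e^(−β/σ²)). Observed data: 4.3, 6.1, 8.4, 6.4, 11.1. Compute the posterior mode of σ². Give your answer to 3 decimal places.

Sum of squared deviations about the known mean: SS = (4.3−8)² + (6.1−8)² + (8.4−8)² + (6.4−8)² + (11.1−8)² = 29.63.
The Normal likelihood contributes (σ²)^(−n/2) exp(−SS/(2σ²)), so the posterior is Inverse-Gamma(α + n/2, β + SS/2) = Inverse-Gamma(8.5, 29.215).
The mode of Inverse-Gamma(a, b) is b/(a+1) = 29.215/9.5 ≈ 3.075.

σ̂²_MAP = 3.075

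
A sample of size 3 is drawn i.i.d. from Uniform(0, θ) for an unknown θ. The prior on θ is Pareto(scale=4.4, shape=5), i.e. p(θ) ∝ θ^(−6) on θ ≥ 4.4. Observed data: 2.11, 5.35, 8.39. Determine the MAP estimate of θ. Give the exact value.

θ̂_MAP = 8.39

The Uniform(0, θ) likelihood is θ^(−n) for θ ≥ max(xᵢ), zero otherwise. Here max(xᵢ) = 8.39.
Posterior ∝ θ^(−6) · θ^(−3) = θ^(−9) on θ ≥ max(4.4, 8.39) = 8.39.
This density is strictly decreasing in θ, so the posterior mode lies at the lower boundary of the support.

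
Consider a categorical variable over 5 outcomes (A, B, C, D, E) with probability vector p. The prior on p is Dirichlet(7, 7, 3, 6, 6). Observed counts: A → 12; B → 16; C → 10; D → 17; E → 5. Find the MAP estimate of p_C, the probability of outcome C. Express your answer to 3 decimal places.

MAP estimate of p_C = 0.143

The posterior is Dirichlet(αᵢ + nᵢ) = Dirichlet(19, 23, 13, 23, 11).
For a Dirichlet(a₁,…,a_K) with all aᵢ > 1, the mode has j-th component (aⱼ − 1)/(Σaᵢ − K).
Here Σaᵢ = 89 and K = 5, so p_C = (13 − 1)/(89 − 5) = 12/84 ≈ 0.143.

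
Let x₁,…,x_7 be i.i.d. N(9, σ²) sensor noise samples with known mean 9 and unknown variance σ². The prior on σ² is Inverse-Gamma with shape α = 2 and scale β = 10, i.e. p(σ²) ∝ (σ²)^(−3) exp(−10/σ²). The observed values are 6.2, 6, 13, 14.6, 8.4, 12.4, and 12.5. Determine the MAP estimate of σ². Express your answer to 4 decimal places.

Sum of squared deviations about the known mean: SS = (6.2−9)² + (6−9)² + (13−9)² + (14.6−9)² + (8.4−9)² + (12.4−9)² + (12.5−9)² = 88.37.
The Normal likelihood contributes (σ²)^(−n/2) exp(−SS/(2σ²)), so the posterior is Inverse-Gamma(α + n/2, β + SS/2) = Inverse-Gamma(5.5, 54.185).
The mode of Inverse-Gamma(a, b) is b/(a+1) = 54.185/6.5 ≈ 8.3362.

σ̂²_MAP = 8.3362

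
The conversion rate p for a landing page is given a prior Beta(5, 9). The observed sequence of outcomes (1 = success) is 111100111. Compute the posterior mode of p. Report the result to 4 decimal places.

p̂_MAP = 0.5238

Prior: Beta(5, 9).
Data: 7 successes in 9 trials (from the sequence). The binomial likelihood contributes p^7(1−p)^2, so the posterior is Beta(5+7, 9+2) = Beta(12, 11).
For Beta(a, b) with a, b > 1 the mode is (a−1)/(a+b−2) = 11/21 ≈ 0.5238.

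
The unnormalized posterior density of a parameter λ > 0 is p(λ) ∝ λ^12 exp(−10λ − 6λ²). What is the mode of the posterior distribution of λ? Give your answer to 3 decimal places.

ℓ'(λ) = 12/λ − 10 − 12λ. Setting this to zero and multiplying by λ: 12λ² + 10λ − 12 = 0.
λ = (−10 + √(10² + 4·12·12)) / (2·12) = (−10 + √676) / 24 = (−10 + 26)/24 = 2/3.
ℓ''(λ) = −12/λ² − 12 < 0, confirming a maximum.

λ̂_MAP = 0.667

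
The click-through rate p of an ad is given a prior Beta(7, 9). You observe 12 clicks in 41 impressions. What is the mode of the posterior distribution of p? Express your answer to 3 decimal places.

p̂_MAP = 0.327

Prior: Beta(7, 9).
Data: 12 successes in 41 trials. The binomial likelihood contributes p^12(1−p)^29, so the posterior is Beta(7+12, 9+29) = Beta(19, 38).
For Beta(a, b) with a, b > 1 the mode is (a−1)/(a+b−2) = 18/55 ≈ 0.327.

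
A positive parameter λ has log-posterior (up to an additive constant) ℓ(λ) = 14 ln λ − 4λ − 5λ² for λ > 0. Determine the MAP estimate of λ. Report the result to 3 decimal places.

λ̂_MAP = 1.000

ℓ'(λ) = 14/λ − 4 − 10λ. Setting this to zero and multiplying by λ: 10λ² + 4λ − 14 = 0.
λ = (−4 + √(4² + 4·10·14)) / (2·10) = (−4 + √576) / 20 = (−4 + 24)/20 = 1.
ℓ''(λ) = −14/λ² − 10 < 0, confirming a maximum.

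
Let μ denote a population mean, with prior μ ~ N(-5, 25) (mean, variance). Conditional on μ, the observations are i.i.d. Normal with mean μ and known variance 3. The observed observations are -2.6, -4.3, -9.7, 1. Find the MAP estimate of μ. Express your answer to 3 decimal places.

μ̂_MAP = -3.932

n = 4; x̄ = ((-2.6) + (-4.3) + (-9.7) + 1)/4 = -15.6/4 = -3.9.
For a Normal prior and Normal likelihood with known variance, the posterior is Normal; its mode equals its mean, the precision-weighted average.
Prior precision 1/σ₀² = 1/25 = 0.04; data precision n/σ² = 4/3.
μ̂ = (0.04·(-5) + (4/3)·(-3.9)) / (0.04 + 4/3) = (-5.4)/(103/75) = -405/103 ≈ -3.932.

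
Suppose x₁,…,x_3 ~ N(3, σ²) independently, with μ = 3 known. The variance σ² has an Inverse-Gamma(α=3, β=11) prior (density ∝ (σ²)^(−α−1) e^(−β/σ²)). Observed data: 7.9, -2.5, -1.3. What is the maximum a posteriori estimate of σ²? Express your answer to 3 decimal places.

Sum of squared deviations about the known mean: SS = (7.9−3)² + (-2.5−3)² + (-1.3−3)² = 72.75.
The Normal likelihood contributes (σ²)^(−n/2) exp(−SS/(2σ²)), so the posterior is Inverse-Gamma(α + n/2, β + SS/2) = Inverse-Gamma(4.5, 47.375).
The mode of Inverse-Gamma(a, b) is b/(a+1) = 47.375/5.5 ≈ 8.614.

σ̂²_MAP = 8.614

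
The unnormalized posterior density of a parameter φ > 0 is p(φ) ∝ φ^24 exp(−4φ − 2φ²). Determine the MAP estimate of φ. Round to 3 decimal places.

φ̂_MAP = 2.000

ℓ'(φ) = 24/φ − 4 − 4φ. Setting this to zero and multiplying by φ: 4φ² + 4φ − 24 = 0.
φ = (−4 + √(4² + 4·4·24)) / (2·4) = (−4 + √400) / 8 = (−4 + 20)/8 = 2.
ℓ''(φ) = −24/φ² − 4 < 0, confirming a maximum.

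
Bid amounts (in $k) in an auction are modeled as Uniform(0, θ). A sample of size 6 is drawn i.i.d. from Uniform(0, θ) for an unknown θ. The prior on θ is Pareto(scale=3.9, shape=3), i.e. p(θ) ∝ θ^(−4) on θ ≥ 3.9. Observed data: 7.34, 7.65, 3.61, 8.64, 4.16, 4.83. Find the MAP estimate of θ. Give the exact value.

θ̂_MAP = 8.64

The Uniform(0, θ) likelihood is θ^(−n) for θ ≥ max(xᵢ), zero otherwise. Here max(xᵢ) = 8.64.
Posterior ∝ θ^(−4) · θ^(−6) = θ^(−10) on θ ≥ max(3.9, 8.64) = 8.64.
This density is strictly decreasing in θ, so the posterior mode lies at the lower boundary of the support.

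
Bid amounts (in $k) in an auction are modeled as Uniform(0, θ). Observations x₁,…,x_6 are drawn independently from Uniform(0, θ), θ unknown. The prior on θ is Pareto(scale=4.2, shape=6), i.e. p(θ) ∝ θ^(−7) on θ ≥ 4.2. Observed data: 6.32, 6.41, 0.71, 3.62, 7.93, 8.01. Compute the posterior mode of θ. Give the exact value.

The Uniform(0, θ) likelihood is θ^(−n) for θ ≥ max(xᵢ), zero otherwise. Here max(xᵢ) = 8.01.
Posterior ∝ θ^(−7) · θ^(−6) = θ^(−13) on θ ≥ max(4.2, 8.01) = 8.01.
This density is strictly decreasing in θ, so the posterior mode lies at the lower boundary of the support.

θ̂_MAP = 8.01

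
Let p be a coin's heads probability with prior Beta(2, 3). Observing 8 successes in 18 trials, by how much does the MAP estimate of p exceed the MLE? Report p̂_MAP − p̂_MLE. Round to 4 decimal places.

MAP − MLE = -0.0159

Posterior is Beta(10, 13); MAP = (10−1)/(23−2) = 9/21 ≈ 0.42857.
MLE ignores the prior: p̂_MLE = k/n = 8/18 ≈ 0.44444.
Difference = 9/21 − 8/18 = -1/63 ≈ -0.0159.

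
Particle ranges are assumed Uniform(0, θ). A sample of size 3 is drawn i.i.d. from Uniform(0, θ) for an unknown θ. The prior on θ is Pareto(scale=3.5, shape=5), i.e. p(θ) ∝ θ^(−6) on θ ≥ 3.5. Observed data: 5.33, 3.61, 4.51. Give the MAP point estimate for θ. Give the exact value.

The Uniform(0, θ) likelihood is θ^(−n) for θ ≥ max(xᵢ), zero otherwise. Here max(xᵢ) = 5.33.
Posterior ∝ θ^(−6) · θ^(−3) = θ^(−9) on θ ≥ max(3.5, 5.33) = 5.33.
This density is strictly decreasing in θ, so the posterior mode lies at the lower boundary of the support.

θ̂_MAP = 5.33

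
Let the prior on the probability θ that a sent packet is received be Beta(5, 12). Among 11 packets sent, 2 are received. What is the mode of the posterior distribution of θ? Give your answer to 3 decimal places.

Prior: Beta(5, 12).
Data: 2 successes in 11 trials. The binomial likelihood contributes θ^2(1−θ)^9, so the posterior is Beta(5+2, 12+9) = Beta(7, 21).
For Beta(a, b) with a, b > 1 the mode is (a−1)/(a+b−2) = 6/26 ≈ 0.231.

θ̂_MAP = 0.231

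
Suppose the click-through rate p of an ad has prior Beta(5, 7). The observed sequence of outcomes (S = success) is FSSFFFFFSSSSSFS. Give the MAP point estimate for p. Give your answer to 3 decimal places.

p̂_MAP = 0.480

Prior: Beta(5, 7).
Data: 8 successes in 15 trials (from the sequence). The binomial likelihood contributes p^8(1−p)^7, so the posterior is Beta(5+8, 7+7) = Beta(13, 14).
For Beta(a, b) with a, b > 1 the mode is (a−1)/(a+b−2) = 12/25 ≈ 0.480.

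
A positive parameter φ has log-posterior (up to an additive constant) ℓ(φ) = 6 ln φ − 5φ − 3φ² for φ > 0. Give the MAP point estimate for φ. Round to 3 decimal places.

ℓ'(φ) = 6/φ − 5 − 6φ. Setting this to zero and multiplying by φ: 6φ² + 5φ − 6 = 0.
φ = (−5 + √(5² + 4·6·6)) / (2·6) = (−5 + √169) / 12 = (−5 + 13)/12 = 2/3.
ℓ''(φ) = −6/φ² − 6 < 0, confirming a maximum.

φ̂_MAP = 0.667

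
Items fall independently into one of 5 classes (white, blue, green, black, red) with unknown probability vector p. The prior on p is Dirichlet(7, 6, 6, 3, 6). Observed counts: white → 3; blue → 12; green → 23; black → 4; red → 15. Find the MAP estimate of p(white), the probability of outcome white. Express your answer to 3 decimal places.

MAP estimate of p(white) = 0.113

The posterior is Dirichlet(αᵢ + nᵢ) = Dirichlet(10, 18, 29, 7, 21).
For a Dirichlet(a₁,…,a_K) with all aᵢ > 1, the mode has j-th component (aⱼ − 1)/(Σaᵢ − K).
Here Σaᵢ = 85 and K = 5, so p(white) = (10 − 1)/(85 − 5) = 9/80 ≈ 0.113.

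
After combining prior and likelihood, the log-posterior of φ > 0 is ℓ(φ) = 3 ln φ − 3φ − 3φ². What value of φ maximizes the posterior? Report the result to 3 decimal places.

ℓ'(φ) = 3/φ − 3 − 6φ. Setting this to zero and multiplying by φ: 6φ² + 3φ − 3 = 0.
φ = (−3 + √(3² + 4·6·3)) / (2·6) = (−3 + √81) / 12 = (−3 + 9)/12 = 1/2.
ℓ''(φ) = −3/φ² − 6 < 0, confirming a maximum.

φ̂_MAP = 0.500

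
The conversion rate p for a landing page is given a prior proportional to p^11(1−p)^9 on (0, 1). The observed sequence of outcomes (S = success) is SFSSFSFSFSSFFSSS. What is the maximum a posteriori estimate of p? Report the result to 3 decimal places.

The prior density ∝ p^11(1−p)^9 is the kernel of Beta(12, 10).
Data: 10 successes in 16 trials (from the sequence). The binomial likelihood contributes p^10(1−p)^6, so the posterior is Beta(12+10, 10+6) = Beta(22, 16).
For Beta(a, b) with a, b > 1 the mode is (a−1)/(a+b−2) = 21/36 ≈ 0.583.

p̂_MAP = 0.583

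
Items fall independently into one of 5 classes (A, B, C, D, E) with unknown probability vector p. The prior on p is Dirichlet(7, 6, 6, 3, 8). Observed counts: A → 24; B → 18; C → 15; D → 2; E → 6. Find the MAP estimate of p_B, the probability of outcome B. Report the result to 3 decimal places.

MAP estimate of p_B = 0.256

The posterior is Dirichlet(αᵢ + nᵢ) = Dirichlet(31, 24, 21, 5, 14).
For a Dirichlet(a₁,…,a_K) with all aᵢ > 1, the mode has j-th component (aⱼ − 1)/(Σaᵢ − K).
Here Σaᵢ = 95 and K = 5, so p_B = (24 − 1)/(95 − 5) = 23/90 ≈ 0.256.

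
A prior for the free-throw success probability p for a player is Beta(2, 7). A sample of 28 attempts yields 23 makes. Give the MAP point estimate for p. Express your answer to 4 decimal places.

p̂_MAP = 0.6857

Prior: Beta(2, 7).
Data: 23 successes in 28 trials. The binomial likelihood contributes p^23(1−p)^5, so the posterior is Beta(2+23, 7+5) = Beta(25, 12).
For Beta(a, b) with a, b > 1 the mode is (a−1)/(a+b−2) = 24/35 ≈ 0.6857.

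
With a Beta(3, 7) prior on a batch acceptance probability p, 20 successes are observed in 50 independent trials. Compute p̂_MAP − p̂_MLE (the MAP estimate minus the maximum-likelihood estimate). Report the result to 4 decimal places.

Posterior is Beta(23, 37); MAP = (23−1)/(60−2) = 22/58 ≈ 0.37931.
MLE ignores the prior: p̂_MLE = k/n = 20/50 ≈ 0.40000.
Difference = 22/58 − 20/50 = -3/145 ≈ -0.0207.

MAP − MLE = -0.0207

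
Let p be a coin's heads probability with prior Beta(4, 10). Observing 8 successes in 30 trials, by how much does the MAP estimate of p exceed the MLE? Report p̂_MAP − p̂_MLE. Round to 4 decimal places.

MAP − MLE = -0.0048

Posterior is Beta(12, 32); MAP = (12−1)/(44−2) = 11/42 ≈ 0.26190.
MLE ignores the prior: p̂_MLE = k/n = 8/30 ≈ 0.26667.
Difference = 11/42 − 8/30 = -1/210 ≈ -0.0048.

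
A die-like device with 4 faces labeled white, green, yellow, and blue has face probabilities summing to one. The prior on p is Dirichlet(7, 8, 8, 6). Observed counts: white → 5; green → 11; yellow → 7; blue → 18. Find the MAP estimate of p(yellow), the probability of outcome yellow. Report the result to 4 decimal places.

The posterior is Dirichlet(αᵢ + nᵢ) = Dirichlet(12, 19, 15, 24).
For a Dirichlet(a₁,…,a_K) with all aᵢ > 1, the mode has j-th component (aⱼ − 1)/(Σaᵢ − K).
Here Σaᵢ = 70 and K = 4, so p(yellow) = (15 − 1)/(70 − 4) = 14/66 ≈ 0.2121.

MAP estimate of p(yellow) = 0.2121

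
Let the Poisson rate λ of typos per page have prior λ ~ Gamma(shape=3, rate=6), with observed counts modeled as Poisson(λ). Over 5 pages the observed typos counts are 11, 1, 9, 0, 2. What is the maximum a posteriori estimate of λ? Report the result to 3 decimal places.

Σxᵢ = 11+1+9+0+2 = 23, with n = 5.
Posterior ∝ λ^2e^(−6λ) · λ^23e^(−5λ) = λ^25e^(−11λ), i.e. Gamma(shape=26, rate=11).
The mode of a Gamma(a, b) with a ≥ 1 (shape–rate) is (a−1)/b = 25/11 ≈ 2.273.

λ̂_MAP = 2.273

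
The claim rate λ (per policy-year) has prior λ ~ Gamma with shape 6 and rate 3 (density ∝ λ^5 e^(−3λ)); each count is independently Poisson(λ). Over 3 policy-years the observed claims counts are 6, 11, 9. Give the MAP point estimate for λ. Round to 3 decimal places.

Σxᵢ = 6+11+9 = 26, with n = 3.
Posterior ∝ λ^5e^(−3λ) · λ^26e^(−3λ) = λ^31e^(−6λ), i.e. Gamma(shape=32, rate=6).
The mode of a Gamma(a, b) with a ≥ 1 (shape–rate) is (a−1)/b = 31/6 ≈ 5.167.

λ̂_MAP = 5.167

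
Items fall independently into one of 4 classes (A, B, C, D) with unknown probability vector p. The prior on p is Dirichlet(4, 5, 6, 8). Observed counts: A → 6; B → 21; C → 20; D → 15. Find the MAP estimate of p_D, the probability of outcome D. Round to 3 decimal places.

MAP estimate of p_D = 0.272

The posterior is Dirichlet(αᵢ + nᵢ) = Dirichlet(10, 26, 26, 23).
For a Dirichlet(a₁,…,a_K) with all aᵢ > 1, the mode has j-th component (aⱼ − 1)/(Σaᵢ − K).
Here Σaᵢ = 85 and K = 4, so p_D = (23 − 1)/(85 − 4) = 22/81 ≈ 0.272.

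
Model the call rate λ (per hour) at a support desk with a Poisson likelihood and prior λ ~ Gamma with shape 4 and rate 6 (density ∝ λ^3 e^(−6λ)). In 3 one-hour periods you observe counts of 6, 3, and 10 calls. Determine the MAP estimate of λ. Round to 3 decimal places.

Σxᵢ = 6+3+10 = 19, with n = 3.
Posterior ∝ λ^3e^(−6λ) · λ^19e^(−3λ) = λ^22e^(−9λ), i.e. Gamma(shape=23, rate=9).
The mode of a Gamma(a, b) with a ≥ 1 (shape–rate) is (a−1)/b = 22/9 ≈ 2.444.

λ̂_MAP = 2.444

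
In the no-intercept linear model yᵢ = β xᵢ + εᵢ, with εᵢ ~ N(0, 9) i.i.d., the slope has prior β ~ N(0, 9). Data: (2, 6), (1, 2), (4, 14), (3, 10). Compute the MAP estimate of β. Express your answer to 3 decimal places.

log p(β | y) = −Σ(yᵢ − βxᵢ)²/(2·9) − β²/(2·9) + const.
Setting the derivative to zero: Σxᵢ(yᵢ − βxᵢ)/9 − β/9 = 0, so β = Σxᵢyᵢ / (Σxᵢ² + σ²/τ²).
Σxᵢyᵢ = 2·6 + 1·2 + 4·14 + 3·10 = 100; Σxᵢ² = 30; σ²/τ² = 1.
β̂_MAP = 100 / (30 + 1) = 100/31 ≈ 3.226.

β̂_MAP = 3.226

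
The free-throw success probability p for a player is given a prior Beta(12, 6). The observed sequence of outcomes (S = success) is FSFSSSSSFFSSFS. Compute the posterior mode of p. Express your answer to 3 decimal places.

Prior: Beta(12, 6).
Data: 9 successes in 14 trials (from the sequence). The binomial likelihood contributes p^9(1−p)^5, so the posterior is Beta(12+9, 6+5) = Beta(21, 11).
For Beta(a, b) with a, b > 1 the mode is (a−1)/(a+b−2) = 20/30 ≈ 0.667.

p̂_MAP = 0.667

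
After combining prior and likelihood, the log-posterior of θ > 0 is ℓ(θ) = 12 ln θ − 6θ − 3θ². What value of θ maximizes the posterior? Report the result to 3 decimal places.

θ̂_MAP = 1.000

ℓ'(θ) = 12/θ − 6 − 6θ. Setting this to zero and multiplying by θ: 6θ² + 6θ − 12 = 0.
θ = (−6 + √(6² + 4·6·12)) / (2·6) = (−6 + √324) / 12 = (−6 + 18)/12 = 1.
ℓ''(θ) = −12/θ² − 6 < 0, confirming a maximum.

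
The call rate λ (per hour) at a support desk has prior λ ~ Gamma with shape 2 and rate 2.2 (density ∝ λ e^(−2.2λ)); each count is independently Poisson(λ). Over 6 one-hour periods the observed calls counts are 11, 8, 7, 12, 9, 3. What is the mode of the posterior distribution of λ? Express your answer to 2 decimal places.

λ̂_MAP = 6.22

Σxᵢ = 11+8+7+12+9+3 = 50, with n = 6.
Posterior ∝ λe^(−2.2λ) · λ^50e^(−6λ) = λ^51e^(−8.2λ), i.e. Gamma(shape=52, rate=8.2).
The mode of a Gamma(a, b) with a ≥ 1 (shape–rate) is (a−1)/b = 51/8.2 ≈ 6.22.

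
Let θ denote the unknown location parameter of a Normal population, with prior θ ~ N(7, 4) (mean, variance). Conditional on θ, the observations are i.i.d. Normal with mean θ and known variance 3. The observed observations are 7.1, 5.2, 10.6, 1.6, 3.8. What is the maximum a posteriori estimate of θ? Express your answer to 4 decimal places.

n = 5; x̄ = (7.1 + 5.2 + 10.6 + 1.6 + 3.8)/5 = 28.3/5 = 5.66.
For a Normal prior and Normal likelihood with known variance, the posterior is Normal; its mode equals its mean, the precision-weighted average.
Prior precision 1/σ₀² = 1/4 = 0.25; data precision n/σ² = 5/3.
θ̂ = (0.25·7 + (5/3)·5.66) / (0.25 + 5/3) = (671/60)/(23/12) = 671/115 ≈ 5.8348.

θ̂_MAP = 5.8348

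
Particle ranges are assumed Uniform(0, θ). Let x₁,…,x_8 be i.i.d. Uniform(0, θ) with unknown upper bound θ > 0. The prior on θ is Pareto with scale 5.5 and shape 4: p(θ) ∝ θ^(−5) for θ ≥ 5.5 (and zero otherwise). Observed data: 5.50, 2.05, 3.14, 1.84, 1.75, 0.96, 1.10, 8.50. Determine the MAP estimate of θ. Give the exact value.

θ̂_MAP = 8.50

The Uniform(0, θ) likelihood is θ^(−n) for θ ≥ max(xᵢ), zero otherwise. Here max(xᵢ) = 8.50.
Posterior ∝ θ^(−5) · θ^(−8) = θ^(−13) on θ ≥ max(5.5, 8.50) = 8.50.
This density is strictly decreasing in θ, so the posterior mode lies at the lower boundary of the support.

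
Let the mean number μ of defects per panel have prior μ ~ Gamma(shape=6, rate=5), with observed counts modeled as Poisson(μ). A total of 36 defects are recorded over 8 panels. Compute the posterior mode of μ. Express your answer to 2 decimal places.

Σxᵢ = 36, n = 8.
Posterior ∝ μ^5e^(−5μ) · μ^36e^(−8μ) = μ^41e^(−13μ), i.e. Gamma(shape=42, rate=13).
The mode of a Gamma(a, b) with a ≥ 1 (shape–rate) is (a−1)/b = 41/13 ≈ 3.15.

μ̂_MAP = 3.15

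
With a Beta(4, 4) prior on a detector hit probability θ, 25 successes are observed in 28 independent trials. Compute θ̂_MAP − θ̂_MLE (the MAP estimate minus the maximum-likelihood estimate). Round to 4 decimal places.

Posterior is Beta(29, 7); MAP = (29−1)/(36−2) = 28/34 ≈ 0.82353.
MLE ignores the prior: θ̂_MLE = k/n = 25/28 ≈ 0.89286.
Difference = 28/34 − 25/28 = -33/476 ≈ -0.0693.

MAP − MLE = -0.0693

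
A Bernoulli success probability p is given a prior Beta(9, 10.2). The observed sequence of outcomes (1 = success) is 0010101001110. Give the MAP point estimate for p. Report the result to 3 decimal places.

Prior: Beta(9, 10.2).
Data: 6 successes in 13 trials (from the sequence). The binomial likelihood contributes p^6(1−p)^7, so the posterior is Beta(9+6, 10.2+7) = Beta(15, 17.2).
For Beta(a, b) with a, b > 1 the mode is (a−1)/(a+b−2) = 14/30.2 ≈ 0.464.

p̂_MAP = 0.464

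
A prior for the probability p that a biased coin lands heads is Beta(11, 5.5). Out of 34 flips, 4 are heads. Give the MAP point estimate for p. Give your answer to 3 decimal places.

p̂_MAP = 0.289

Prior: Beta(11, 5.5).
Data: 4 successes in 34 trials. The binomial likelihood contributes p^4(1−p)^30, so the posterior is Beta(11+4, 5.5+30) = Beta(15, 35.5).
For Beta(a, b) with a, b > 1 the mode is (a−1)/(a+b−2) = 14/48.5 ≈ 0.289.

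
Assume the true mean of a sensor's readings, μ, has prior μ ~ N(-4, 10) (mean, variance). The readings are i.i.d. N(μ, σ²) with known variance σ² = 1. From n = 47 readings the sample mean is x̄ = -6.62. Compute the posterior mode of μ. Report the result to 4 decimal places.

n = 47, x̄ = -6.62.
For a Normal prior and Normal likelihood with known variance, the posterior is Normal; its mode equals its mean, the precision-weighted average.
Prior precision 1/σ₀² = 1/10 = 0.1; data precision n/σ² = 47/1 = 47.
μ̂ = (0.1·(-4) + 47·(-6.62)) / (0.1 + 47) = (-311.54)/47.1 = -15577/2355 ≈ -6.6144.

μ̂_MAP = -6.6144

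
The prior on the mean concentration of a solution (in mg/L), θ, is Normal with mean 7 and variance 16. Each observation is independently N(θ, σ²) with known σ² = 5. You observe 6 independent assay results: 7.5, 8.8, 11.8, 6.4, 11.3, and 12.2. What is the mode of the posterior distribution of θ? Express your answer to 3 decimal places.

θ̂_MAP = 9.535

n = 6; x̄ = (7.5 + 8.8 + 11.8 + 6.4 + 11.3 + 12.2)/6 = 58/6 = 29/3 ≈ 9.6667.
For a Normal prior and Normal likelihood with known variance, the posterior is Normal; its mode equals its mean, the precision-weighted average.
Prior precision 1/σ₀² = 1/16 = 0.0625; data precision n/σ² = 6/5 = 1.2.
θ̂ = (0.0625·7 + 1.2·(29/3)) / (0.0625 + 1.2) = 12.0375/1.2625 = 963/101 ≈ 9.535.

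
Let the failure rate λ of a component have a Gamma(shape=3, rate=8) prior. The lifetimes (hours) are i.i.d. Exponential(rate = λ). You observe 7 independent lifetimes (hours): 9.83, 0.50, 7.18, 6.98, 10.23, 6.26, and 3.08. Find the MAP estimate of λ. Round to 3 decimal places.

The Exponential(rate=λ) likelihood is ∝ λ^n e^(−λΣtᵢ). Here n = 7 and Σtᵢ = 9.83 + 0.50 + 7.18 + 6.98 + 10.23 + 6.26 + 3.08 = 44.06.
Posterior ∝ λ^2e^(−8λ) · λ^7e^(−44.06λ) = λ^9e^(−52.06λ), i.e. Gamma(10, 52.06).
Mode = (a−1)/b = 9/52.06 ≈ 0.173.

λ̂_MAP = 0.173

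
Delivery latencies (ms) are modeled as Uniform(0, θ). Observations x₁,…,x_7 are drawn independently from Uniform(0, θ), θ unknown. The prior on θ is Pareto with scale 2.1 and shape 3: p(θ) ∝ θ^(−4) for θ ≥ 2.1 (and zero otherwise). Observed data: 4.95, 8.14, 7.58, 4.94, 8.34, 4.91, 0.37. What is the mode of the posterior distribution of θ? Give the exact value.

θ̂_MAP = 8.34

The Uniform(0, θ) likelihood is θ^(−n) for θ ≥ max(xᵢ), zero otherwise. Here max(xᵢ) = 8.34.
Posterior ∝ θ^(−4) · θ^(−7) = θ^(−11) on θ ≥ max(2.1, 8.34) = 8.34.
This density is strictly decreasing in θ, so the posterior mode lies at the lower boundary of the support.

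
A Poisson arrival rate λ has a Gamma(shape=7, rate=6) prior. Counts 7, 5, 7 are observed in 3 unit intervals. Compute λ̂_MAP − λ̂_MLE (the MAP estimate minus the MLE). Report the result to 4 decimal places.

Σxᵢ = 19. Posterior is Gamma(26, 9); MAP = (26−1)/9 = 25/9 ≈ 2.77778.
MLE = x̄ = 19/3 ≈ 6.33333.
Difference = 25/9 − 19/3 = -32/9 ≈ -3.5556.

MAP − MLE = -3.5556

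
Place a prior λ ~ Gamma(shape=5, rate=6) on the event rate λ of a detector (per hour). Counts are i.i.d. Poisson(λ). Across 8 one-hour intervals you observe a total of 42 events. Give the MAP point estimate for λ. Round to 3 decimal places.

Σxᵢ = 42, n = 8.
Posterior ∝ λ^4e^(−6λ) · λ^42e^(−8λ) = λ^46e^(−14λ), i.e. Gamma(shape=47, rate=14).
The mode of a Gamma(a, b) with a ≥ 1 (shape–rate) is (a−1)/b = 46/14 ≈ 3.286.

λ̂_MAP = 3.286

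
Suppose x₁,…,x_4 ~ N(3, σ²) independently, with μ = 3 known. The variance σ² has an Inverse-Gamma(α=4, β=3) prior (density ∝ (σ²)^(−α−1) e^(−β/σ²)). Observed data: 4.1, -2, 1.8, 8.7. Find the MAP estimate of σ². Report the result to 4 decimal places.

σ̂²_MAP = 4.7243

Sum of squared deviations about the known mean: SS = (4.1−3)² + (-2−3)² + (1.8−3)² + (8.7−3)² = 60.14.
The Normal likelihood contributes (σ²)^(−n/2) exp(−SS/(2σ²)), so the posterior is Inverse-Gamma(α + n/2, β + SS/2) = Inverse-Gamma(6, 33.07).
The mode of Inverse-Gamma(a, b) is b/(a+1) = 33.07/7 ≈ 4.7243.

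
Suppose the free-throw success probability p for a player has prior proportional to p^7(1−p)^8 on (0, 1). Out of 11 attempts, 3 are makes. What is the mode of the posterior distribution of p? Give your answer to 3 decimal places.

The prior density ∝ p^7(1−p)^8 is the kernel of Beta(8, 9).
Data: 3 successes in 11 trials. The binomial likelihood contributes p^3(1−p)^8, so the posterior is Beta(8+3, 9+8) = Beta(11, 17).
For Beta(a, b) with a, b > 1 the mode is (a−1)/(a+b−2) = 10/26 ≈ 0.385.

p̂_MAP = 0.385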